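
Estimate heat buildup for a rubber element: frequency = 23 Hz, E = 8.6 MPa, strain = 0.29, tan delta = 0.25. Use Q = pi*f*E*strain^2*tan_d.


Q = pi * f * E * strain^2 * tan_d
= pi * 23 * 8.6 * 0.29^2 * 0.25
= pi * 23 * 8.6 * 0.0841 * 0.25
= 13.0651

Q = 13.0651


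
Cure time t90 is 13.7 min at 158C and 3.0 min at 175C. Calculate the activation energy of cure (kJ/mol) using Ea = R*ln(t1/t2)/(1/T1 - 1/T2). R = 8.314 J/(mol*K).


T1 = 431.15 K, T2 = 448.15 K
1/T1 - 1/T2 = 8.7983e-05
ln(t1/t2) = ln(13.7/3.0) = 1.5188
Ea = 8.314 * 1.5188 / 8.7983e-05 = 143518.7929 J/mol
Ea = 143.52 kJ/mol

143.52 kJ/mol


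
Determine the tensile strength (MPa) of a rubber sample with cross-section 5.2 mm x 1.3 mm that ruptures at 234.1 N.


Area = width * thickness = 5.2 * 1.3 = 6.76 mm^2
TS = force / area = 234.1 / 6.76 = 34.63 MPa

34.63 MPa


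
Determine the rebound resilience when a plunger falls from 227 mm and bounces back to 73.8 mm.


Resilience = h_rebound / h_drop * 100
= 73.8 / 227 * 100
= 32.5%

32.5%


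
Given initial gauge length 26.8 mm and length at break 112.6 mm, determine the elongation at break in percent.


Elongation = (Lf - L0) / L0 * 100
= (112.6 - 26.8) / 26.8 * 100
= 85.8 / 26.8 * 100
= 320.1%

320.1%


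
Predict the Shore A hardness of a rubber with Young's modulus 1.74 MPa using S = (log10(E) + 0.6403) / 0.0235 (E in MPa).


log10(E) = 0.0235*S - 0.6403  =>  S = (log10(E) + 0.6403) / 0.0235
log10(1.74) = 0.240549
S = (0.240549 + 0.6403) / 0.0235 = 0.880849 / 0.0235
S = 37.5

Shore A = 37.5


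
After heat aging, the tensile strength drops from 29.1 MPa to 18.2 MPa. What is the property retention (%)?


Retention = aged / original * 100
= 18.2 / 29.1 * 100
= 62.5%

62.5%


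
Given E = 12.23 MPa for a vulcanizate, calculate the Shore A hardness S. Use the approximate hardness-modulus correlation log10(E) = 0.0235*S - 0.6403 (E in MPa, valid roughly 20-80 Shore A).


log10(E) = 0.0235*S - 0.6403  =>  S = (log10(E) + 0.6403) / 0.0235
log10(12.23) = 1.087426
S = (1.087426 + 0.6403) / 0.0235 = 1.727726 / 0.0235
S = 73.5

Shore A = 73.5


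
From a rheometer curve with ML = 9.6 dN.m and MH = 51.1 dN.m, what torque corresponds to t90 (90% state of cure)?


M90 = ML + 0.9 * (MH - ML)
M90 = 9.6 + 0.9 * (51.1 - 9.6)
M90 = 9.6 + 0.9 * 41.5
M90 = 46.95 dN.m

46.95 dN.m


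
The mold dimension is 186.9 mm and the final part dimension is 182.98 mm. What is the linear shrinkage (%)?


Shrinkage = (mold - part) / mold * 100
= (186.9 - 182.98) / 186.9 * 100
= 3.92 / 186.9 * 100
= 2.1%

2.1%


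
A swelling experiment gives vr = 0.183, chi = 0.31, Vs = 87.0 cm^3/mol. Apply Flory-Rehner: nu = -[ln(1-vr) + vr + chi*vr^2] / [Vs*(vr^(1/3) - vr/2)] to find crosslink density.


ln(1 - vr) = ln(1 - 0.183) = -0.2021
Numerator = -((-0.2021) + 0.183 + 0.31 * 0.183^2) = 0.0087
Denominator = 87.0 * (0.183^(1/3) - 0.183/2) = 41.4330
nu = 0.0087 / 41.4330 = 2.1081e-04 mol/cm^3

2.1081e-04 mol/cm^3


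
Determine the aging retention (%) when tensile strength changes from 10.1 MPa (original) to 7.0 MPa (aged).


Retention = aged / original * 100
= 7.0 / 10.1 * 100
= 69.3%

69.3%


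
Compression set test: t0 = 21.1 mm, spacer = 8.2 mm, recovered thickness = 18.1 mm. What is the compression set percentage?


CS = (t0 - recovered) / (t0 - ts) * 100
= (21.1 - 18.1) / (21.1 - 8.2) * 100
= 3.0 / 12.9 * 100
= 23.3%

23.3%


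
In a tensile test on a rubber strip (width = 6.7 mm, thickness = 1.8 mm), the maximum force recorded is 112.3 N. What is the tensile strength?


Area = width * thickness = 6.7 * 1.8 = 12.06 mm^2
TS = force / area = 112.3 / 12.06 = 9.31 MPa

9.31 MPa


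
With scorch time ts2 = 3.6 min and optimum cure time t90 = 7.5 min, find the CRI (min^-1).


CRI = 100 / (t90 - ts2)
= 100 / (7.5 - 3.6)
= 100 / 3.9
= 25.64 min^-1

25.64 min^-1


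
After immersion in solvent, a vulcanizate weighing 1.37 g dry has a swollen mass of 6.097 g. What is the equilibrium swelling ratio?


Q = W_swollen / W_dry
Q = 6.097 / 1.37
Q = 4.45

Q = 4.45


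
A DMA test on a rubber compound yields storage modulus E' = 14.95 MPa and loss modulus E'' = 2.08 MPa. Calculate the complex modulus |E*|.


|E*| = sqrt(E'^2 + E''^2)
= sqrt(14.95^2 + 2.08^2)
= sqrt(223.5025 + 4.3264)
= 15.094 MPa

15.094 MPa


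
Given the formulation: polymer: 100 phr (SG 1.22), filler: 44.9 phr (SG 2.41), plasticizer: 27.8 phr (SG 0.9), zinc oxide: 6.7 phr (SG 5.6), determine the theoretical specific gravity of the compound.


Sum of weights = 179.4
Volume contributions:
  polymer: 100/1.22 = 81.9672
  filler: 44.9/2.41 = 18.6307
  plasticizer: 27.8/0.9 = 30.8889
  zinc oxide: 6.7/5.6 = 1.1964
Sum of volumes = 132.6832
SG = 179.4 / 132.6832 = 1.352

SG = 1.352


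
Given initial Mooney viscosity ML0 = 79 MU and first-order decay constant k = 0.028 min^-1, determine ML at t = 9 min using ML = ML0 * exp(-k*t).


ML = ML0 * exp(-k * t)
ML = 79 * exp(-0.028 * 9)
ML = 79 * 0.7772
ML = 61.4 MU

61.4 MU


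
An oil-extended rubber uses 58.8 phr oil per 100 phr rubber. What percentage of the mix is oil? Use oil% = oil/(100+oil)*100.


Oil % = oil / (100 + oil) * 100
= 58.8 / (100 + 58.8) * 100
= 58.8 / 158.8 * 100
= 37.03%

37.03%


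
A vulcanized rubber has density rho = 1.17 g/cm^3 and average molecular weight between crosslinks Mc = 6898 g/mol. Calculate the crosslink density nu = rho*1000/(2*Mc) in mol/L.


nu = rho * 1000 / (2 * Mc)
nu = 1.17 * 1000 / (2 * 6898)
nu = 1170.0 / 13796
nu = 0.0848 mol/L

0.0848 mol/L


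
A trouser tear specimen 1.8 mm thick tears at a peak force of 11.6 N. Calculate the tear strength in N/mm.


Tear strength = force / thickness
= 11.6 / 1.8
= 6.44 N/mm

6.44 N/mm


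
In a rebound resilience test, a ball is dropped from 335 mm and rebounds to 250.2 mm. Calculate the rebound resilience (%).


Resilience = h_rebound / h_drop * 100
= 250.2 / 335 * 100
= 74.7%

74.7%


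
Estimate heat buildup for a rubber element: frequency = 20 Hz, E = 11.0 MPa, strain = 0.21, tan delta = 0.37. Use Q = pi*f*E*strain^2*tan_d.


Q = pi * f * E * strain^2 * tan_d
= pi * 20 * 11.0 * 0.21^2 * 0.37
= pi * 20 * 11.0 * 0.0441 * 0.37
= 11.2775

Q = 11.2775


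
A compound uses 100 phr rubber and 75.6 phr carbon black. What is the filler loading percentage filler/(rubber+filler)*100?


Filler % = filler / (rubber + filler) * 100
= 75.6 / (100 + 75.6) * 100
= 75.6 / 175.6 * 100
= 43.05%

43.05%


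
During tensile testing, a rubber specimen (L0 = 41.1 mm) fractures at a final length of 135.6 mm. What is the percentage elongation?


Elongation = (Lf - L0) / L0 * 100
= (135.6 - 41.1) / 41.1 * 100
= 94.5 / 41.1 * 100
= 229.9%

229.9%


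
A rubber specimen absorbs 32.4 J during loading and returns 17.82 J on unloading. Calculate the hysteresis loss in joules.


Hysteresis loss = loading - unloading
= 32.4 - 17.82
= 14.58 J

14.58 J


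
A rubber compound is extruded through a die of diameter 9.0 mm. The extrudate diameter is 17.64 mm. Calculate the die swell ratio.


Die swell ratio = D_extrudate / D_die
= 17.64 / 9.0
= 1.96

Die swell = 1.96


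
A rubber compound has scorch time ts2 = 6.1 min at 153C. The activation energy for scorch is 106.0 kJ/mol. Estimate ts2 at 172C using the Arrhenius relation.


Convert temperatures: T1 = 153 + 273.15 = 426.15 K, T2 = 172 + 273.15 = 445.15 K
ts2_new = 6.1 * exp(106000 / 8.314 * (1/445.15 - 1/426.15))
1/T2 - 1/T1 = -1.0016e-04
ts2_new = 1.7 min

1.7 min


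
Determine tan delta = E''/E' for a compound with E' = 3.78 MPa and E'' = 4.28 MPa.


tan delta = E'' / E'
= 4.28 / 3.78
= 1.1323

tan delta = 1.1323


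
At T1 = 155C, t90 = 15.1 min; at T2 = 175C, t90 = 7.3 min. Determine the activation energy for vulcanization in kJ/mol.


T1 = 428.15 K, T2 = 448.15 K
1/T1 - 1/T2 = 1.0423e-04
ln(t1/t2) = ln(15.1/7.3) = 0.7268
Ea = 8.314 * 0.7268 / 1.0423e-04 = 57973.0940 J/mol
Ea = 57.97 kJ/mol

57.97 kJ/mol


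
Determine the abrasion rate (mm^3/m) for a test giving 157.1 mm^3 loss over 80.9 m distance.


Rate = volume_loss / distance
= 157.1 / 80.9
= 1.942 mm^3/m

1.942 mm^3/m


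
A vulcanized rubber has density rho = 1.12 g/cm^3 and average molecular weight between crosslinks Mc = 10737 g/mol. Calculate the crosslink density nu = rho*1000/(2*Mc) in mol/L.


nu = rho * 1000 / (2 * Mc)
nu = 1.12 * 1000 / (2 * 10737)
nu = 1120.0 / 21474
nu = 0.0522 mol/L

0.0522 mol/L


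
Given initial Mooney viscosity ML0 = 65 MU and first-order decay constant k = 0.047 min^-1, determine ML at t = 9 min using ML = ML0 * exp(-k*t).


ML = ML0 * exp(-k * t)
ML = 65 * exp(-0.047 * 9)
ML = 65 * 0.6551
ML = 42.58 MU

42.58 MU


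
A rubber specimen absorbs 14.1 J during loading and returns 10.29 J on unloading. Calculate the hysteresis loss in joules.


Hysteresis loss = loading - unloading
= 14.1 - 10.29
= 3.81 J

3.81 J


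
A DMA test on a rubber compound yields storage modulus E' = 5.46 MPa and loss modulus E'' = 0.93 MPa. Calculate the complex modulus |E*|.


|E*| = sqrt(E'^2 + E''^2)
= sqrt(5.46^2 + 0.93^2)
= sqrt(29.8116 + 0.8649)
= 5.539 MPa

5.539 MPa


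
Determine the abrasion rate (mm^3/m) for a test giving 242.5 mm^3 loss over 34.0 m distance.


Rate = volume_loss / distance
= 242.5 / 34.0
= 7.132 mm^3/m

7.132 mm^3/m


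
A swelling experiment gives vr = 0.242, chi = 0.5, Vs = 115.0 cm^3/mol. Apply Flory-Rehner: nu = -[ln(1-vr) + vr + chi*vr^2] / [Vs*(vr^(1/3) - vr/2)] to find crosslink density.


ln(1 - vr) = ln(1 - 0.242) = -0.2771
Numerator = -((-0.2771) + 0.242 + 0.5 * 0.242^2) = 0.0058
Denominator = 115.0 * (0.242^(1/3) - 0.242/2) = 57.7493
nu = 0.0058 / 57.7493 = 1.0026e-04 mol/cm^3

1.0026e-04 mol/cm^3


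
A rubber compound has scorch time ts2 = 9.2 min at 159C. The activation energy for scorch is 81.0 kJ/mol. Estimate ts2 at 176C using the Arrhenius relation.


Convert temperatures: T1 = 159 + 273.15 = 432.15 K, T2 = 176 + 273.15 = 449.15 K
ts2_new = 9.2 * exp(81000 / 8.314 * (1/449.15 - 1/432.15))
1/T2 - 1/T1 = -8.7584e-05
ts2_new = 3.92 min

3.92 min


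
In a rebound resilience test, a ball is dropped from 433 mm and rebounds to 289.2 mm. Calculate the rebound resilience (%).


Resilience = h_rebound / h_drop * 100
= 289.2 / 433 * 100
= 66.8%

66.8%


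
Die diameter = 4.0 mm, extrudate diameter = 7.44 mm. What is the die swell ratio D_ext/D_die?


Die swell ratio = D_extrudate / D_die
= 7.44 / 4.0
= 1.86

Die swell = 1.86


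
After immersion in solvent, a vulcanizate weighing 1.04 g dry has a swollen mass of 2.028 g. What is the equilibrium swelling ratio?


Q = W_swollen / W_dry
Q = 2.028 / 1.04
Q = 1.95

Q = 1.95


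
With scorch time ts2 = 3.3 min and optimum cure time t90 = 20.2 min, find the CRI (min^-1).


CRI = 100 / (t90 - ts2)
= 100 / (20.2 - 3.3)
= 100 / 16.9
= 5.92 min^-1

5.92 min^-1


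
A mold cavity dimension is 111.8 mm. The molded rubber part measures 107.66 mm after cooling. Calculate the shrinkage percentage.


Shrinkage = (mold - part) / mold * 100
= (111.8 - 107.66) / 111.8 * 100
= 4.14 / 111.8 * 100
= 3.7%

3.7%


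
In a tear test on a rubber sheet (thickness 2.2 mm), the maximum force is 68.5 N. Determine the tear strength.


Tear strength = force / thickness
= 68.5 / 2.2
= 31.14 N/mm

31.14 N/mm


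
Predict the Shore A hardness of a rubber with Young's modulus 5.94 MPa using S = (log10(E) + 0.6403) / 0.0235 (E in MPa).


log10(E) = 0.0235*S - 0.6403  =>  S = (log10(E) + 0.6403) / 0.0235
log10(5.94) = 0.773786
S = (0.773786 + 0.6403) / 0.0235 = 1.414086 / 0.0235
S = 60.2

Shore A = 60.2


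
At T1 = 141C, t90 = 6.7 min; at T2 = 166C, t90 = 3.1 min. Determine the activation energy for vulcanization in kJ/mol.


T1 = 414.15 K, T2 = 439.15 K
1/T1 - 1/T2 = 1.3746e-04
ln(t1/t2) = ln(6.7/3.1) = 0.7707
Ea = 8.314 * 0.7707 / 1.3746e-04 = 46615.3527 J/mol
Ea = 46.62 kJ/mol

46.62 kJ/mol


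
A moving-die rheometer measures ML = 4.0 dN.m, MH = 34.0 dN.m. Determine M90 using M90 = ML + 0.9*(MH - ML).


M90 = ML + 0.9 * (MH - ML)
M90 = 4.0 + 0.9 * (34.0 - 4.0)
M90 = 4.0 + 0.9 * 30.0
M90 = 31.0 dN.m

31.0 dN.m


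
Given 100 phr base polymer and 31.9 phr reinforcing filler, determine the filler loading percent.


Filler % = filler / (rubber + filler) * 100
= 31.9 / (100 + 31.9) * 100
= 31.9 / 131.9 * 100
= 24.18%

24.18%


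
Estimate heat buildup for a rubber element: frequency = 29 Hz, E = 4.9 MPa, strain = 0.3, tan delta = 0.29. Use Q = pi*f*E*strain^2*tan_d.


Q = pi * f * E * strain^2 * tan_d
= pi * 29 * 4.9 * 0.3^2 * 0.29
= pi * 29 * 4.9 * 0.0900 * 0.29
= 11.6516

Q = 11.6516


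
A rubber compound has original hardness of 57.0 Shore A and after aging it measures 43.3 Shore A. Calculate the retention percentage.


Retention = aged / original * 100
= 43.3 / 57.0 * 100
= 76.0%

76.0%


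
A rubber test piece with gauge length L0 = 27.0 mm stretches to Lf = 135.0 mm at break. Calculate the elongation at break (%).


Elongation = (Lf - L0) / L0 * 100
= (135.0 - 27.0) / 27.0 * 100
= 108.0 / 27.0 * 100
= 400.0%

400.0%


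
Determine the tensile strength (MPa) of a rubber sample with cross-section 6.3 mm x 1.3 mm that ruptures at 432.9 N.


Area = width * thickness = 6.3 * 1.3 = 8.19 mm^2
TS = force / area = 432.9 / 8.19 = 52.86 MPa

52.86 MPa


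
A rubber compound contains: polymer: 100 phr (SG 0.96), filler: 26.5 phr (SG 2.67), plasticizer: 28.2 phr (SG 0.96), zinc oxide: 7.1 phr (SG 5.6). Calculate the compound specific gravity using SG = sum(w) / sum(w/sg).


Sum of weights = 161.8
Volume contributions:
  polymer: 100/0.96 = 104.1667
  filler: 26.5/2.67 = 9.9251
  plasticizer: 28.2/0.96 = 29.3750
  zinc oxide: 7.1/5.6 = 1.2679
Sum of volumes = 144.7346
SG = 161.8 / 144.7346 = 1.118

SG = 1.118


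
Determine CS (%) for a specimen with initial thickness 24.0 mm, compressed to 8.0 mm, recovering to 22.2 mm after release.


CS = (t0 - recovered) / (t0 - ts) * 100
= (24.0 - 22.2) / (24.0 - 8.0) * 100
= 1.8 / 16.0 * 100
= 11.2%

11.2%


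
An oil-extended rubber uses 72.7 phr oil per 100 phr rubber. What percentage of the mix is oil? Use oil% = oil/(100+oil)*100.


Oil % = oil / (100 + oil) * 100
= 72.7 / (100 + 72.7) * 100
= 72.7 / 172.7 * 100
= 42.1%

42.1%


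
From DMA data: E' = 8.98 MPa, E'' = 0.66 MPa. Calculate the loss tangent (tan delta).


tan delta = E'' / E'
= 0.66 / 8.98
= 0.0735

tan delta = 0.0735


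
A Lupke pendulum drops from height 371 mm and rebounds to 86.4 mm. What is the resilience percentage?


Resilience = h_rebound / h_drop * 100
= 86.4 / 371 * 100
= 23.3%

23.3%


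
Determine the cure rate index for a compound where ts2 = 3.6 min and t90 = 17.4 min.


CRI = 100 / (t90 - ts2)
= 100 / (17.4 - 3.6)
= 100 / 13.8
= 7.25 min^-1

7.25 min^-1


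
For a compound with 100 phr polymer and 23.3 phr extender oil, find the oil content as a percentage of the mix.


Oil % = oil / (100 + oil) * 100
= 23.3 / (100 + 23.3) * 100
= 23.3 / 123.3 * 100
= 18.9%

18.9%


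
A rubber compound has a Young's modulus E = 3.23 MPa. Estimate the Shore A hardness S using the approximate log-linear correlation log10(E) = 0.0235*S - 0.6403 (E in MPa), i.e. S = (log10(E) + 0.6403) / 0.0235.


log10(E) = 0.0235*S - 0.6403  =>  S = (log10(E) + 0.6403) / 0.0235
log10(3.23) = 0.509203
S = (0.509203 + 0.6403) / 0.0235 = 1.149503 / 0.0235
S = 48.9

Shore A = 48.9


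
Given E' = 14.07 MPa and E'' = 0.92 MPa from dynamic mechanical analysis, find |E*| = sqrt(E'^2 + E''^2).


|E*| = sqrt(E'^2 + E''^2)
= sqrt(14.07^2 + 0.92^2)
= sqrt(197.9649 + 0.8464)
= 14.1 MPa

14.1 MPa


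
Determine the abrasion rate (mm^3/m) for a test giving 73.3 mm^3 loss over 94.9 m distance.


Rate = volume_loss / distance
= 73.3 / 94.9
= 0.772 mm^3/m

0.772 mm^3/m


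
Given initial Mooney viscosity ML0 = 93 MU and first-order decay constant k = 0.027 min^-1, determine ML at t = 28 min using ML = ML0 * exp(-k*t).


ML = ML0 * exp(-k * t)
ML = 93 * exp(-0.027 * 28)
ML = 93 * 0.4695
ML = 43.67 MU

43.67 MU


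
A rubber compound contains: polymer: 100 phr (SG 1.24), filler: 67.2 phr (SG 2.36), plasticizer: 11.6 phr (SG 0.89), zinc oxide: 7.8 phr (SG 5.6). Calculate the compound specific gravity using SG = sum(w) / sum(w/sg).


Sum of weights = 186.6
Volume contributions:
  polymer: 100/1.24 = 80.6452
  filler: 67.2/2.36 = 28.4746
  plasticizer: 11.6/0.89 = 13.0337
  zinc oxide: 7.8/5.6 = 1.3929
Sum of volumes = 123.5463
SG = 186.6 / 123.5463 = 1.51

SG = 1.51


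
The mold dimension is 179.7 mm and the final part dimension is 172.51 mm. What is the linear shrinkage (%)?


Shrinkage = (mold - part) / mold * 100
= (179.7 - 172.51) / 179.7 * 100
= 7.19 / 179.7 * 100
= 4.0%

4.0%


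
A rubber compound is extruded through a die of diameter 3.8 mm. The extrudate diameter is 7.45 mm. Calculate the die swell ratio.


Die swell ratio = D_extrudate / D_die
= 7.45 / 3.8
= 1.961

Die swell = 1.961


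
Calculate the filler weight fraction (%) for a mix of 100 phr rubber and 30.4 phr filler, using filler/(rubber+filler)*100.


Filler % = filler / (rubber + filler) * 100
= 30.4 / (100 + 30.4) * 100
= 30.4 / 130.4 * 100
= 23.31%

23.31%


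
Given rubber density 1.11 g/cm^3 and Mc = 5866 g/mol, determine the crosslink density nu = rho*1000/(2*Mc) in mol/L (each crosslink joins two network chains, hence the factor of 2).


nu = rho * 1000 / (2 * Mc)
nu = 1.11 * 1000 / (2 * 5866)
nu = 1110.0 / 11732
nu = 0.0946 mol/L

0.0946 mol/L


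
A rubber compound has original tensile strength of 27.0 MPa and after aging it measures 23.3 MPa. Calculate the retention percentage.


Retention = aged / original * 100
= 23.3 / 27.0 * 100
= 86.3%

86.3%


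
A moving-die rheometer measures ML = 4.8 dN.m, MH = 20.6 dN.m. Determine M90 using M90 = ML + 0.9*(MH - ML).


M90 = ML + 0.9 * (MH - ML)
M90 = 4.8 + 0.9 * (20.6 - 4.8)
M90 = 4.8 + 0.9 * 15.8
M90 = 19.02 dN.m

19.02 dN.m


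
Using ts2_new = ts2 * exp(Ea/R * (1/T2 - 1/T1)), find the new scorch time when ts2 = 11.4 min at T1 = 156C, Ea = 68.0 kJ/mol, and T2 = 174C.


Convert temperatures: T1 = 156 + 273.15 = 429.15 K, T2 = 174 + 273.15 = 447.15 K
ts2_new = 11.4 * exp(68000 / 8.314 * (1/447.15 - 1/429.15))
1/T2 - 1/T1 = -9.3802e-05
ts2_new = 5.29 min

5.29 min


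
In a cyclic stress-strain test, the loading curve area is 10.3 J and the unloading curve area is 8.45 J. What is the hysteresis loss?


Hysteresis loss = loading - unloading
= 10.3 - 8.45
= 1.85 J

1.85 J


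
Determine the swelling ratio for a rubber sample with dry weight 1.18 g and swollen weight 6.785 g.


Q = W_swollen / W_dry
Q = 6.785 / 1.18
Q = 5.75

Q = 5.75


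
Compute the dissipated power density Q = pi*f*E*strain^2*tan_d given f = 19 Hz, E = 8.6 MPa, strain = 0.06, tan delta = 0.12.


Q = pi * f * E * strain^2 * tan_d
= pi * 19 * 8.6 * 0.06^2 * 0.12
= pi * 19 * 8.6 * 0.0036 * 0.12
= 0.2218

Q = 0.2218


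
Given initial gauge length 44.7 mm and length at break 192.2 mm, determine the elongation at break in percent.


Elongation = (Lf - L0) / L0 * 100
= (192.2 - 44.7) / 44.7 * 100
= 147.5 / 44.7 * 100
= 330.0%

330.0%


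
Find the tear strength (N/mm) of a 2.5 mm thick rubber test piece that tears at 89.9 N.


Tear strength = force / thickness
= 89.9 / 2.5
= 35.96 N/mm

35.96 N/mm


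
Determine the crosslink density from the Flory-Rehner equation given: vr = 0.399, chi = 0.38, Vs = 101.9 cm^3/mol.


ln(1 - vr) = ln(1 - 0.399) = -0.5092
Numerator = -((-0.5092) + 0.399 + 0.38 * 0.399^2) = 0.0497
Denominator = 101.9 * (0.399^(1/3) - 0.399/2) = 54.6889
nu = 0.0497 / 54.6889 = 9.0812e-04 mol/cm^3

9.0812e-04 mol/cm^3


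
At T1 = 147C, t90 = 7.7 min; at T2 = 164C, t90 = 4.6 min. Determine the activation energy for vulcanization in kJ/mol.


T1 = 420.15 K, T2 = 437.15 K
1/T1 - 1/T2 = 9.2558e-05
ln(t1/t2) = ln(7.7/4.6) = 0.5152
Ea = 8.314 * 0.5152 / 9.2558e-05 = 46274.4726 J/mol
Ea = 46.27 kJ/mol

46.27 kJ/mol


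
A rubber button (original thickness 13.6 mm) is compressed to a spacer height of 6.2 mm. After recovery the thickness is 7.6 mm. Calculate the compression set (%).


CS = (t0 - recovered) / (t0 - ts) * 100
= (13.6 - 7.6) / (13.6 - 6.2) * 100
= 6.0 / 7.4 * 100
= 81.1%

81.1%


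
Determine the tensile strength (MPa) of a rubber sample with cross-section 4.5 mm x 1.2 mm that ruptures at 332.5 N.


Area = width * thickness = 4.5 * 1.2 = 5.4 mm^2
TS = force / area = 332.5 / 5.4 = 61.57 MPa

61.57 MPa


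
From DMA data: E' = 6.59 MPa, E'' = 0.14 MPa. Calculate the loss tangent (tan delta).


tan delta = E'' / E'
= 0.14 / 6.59
= 0.0212

tan delta = 0.0212


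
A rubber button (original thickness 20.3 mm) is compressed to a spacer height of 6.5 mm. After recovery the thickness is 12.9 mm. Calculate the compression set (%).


CS = (t0 - recovered) / (t0 - ts) * 100
= (20.3 - 12.9) / (20.3 - 6.5) * 100
= 7.4 / 13.8 * 100
= 53.6%

53.6%


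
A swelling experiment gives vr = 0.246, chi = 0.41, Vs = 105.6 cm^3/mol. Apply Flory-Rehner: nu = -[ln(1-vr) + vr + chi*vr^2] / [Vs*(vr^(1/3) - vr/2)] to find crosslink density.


ln(1 - vr) = ln(1 - 0.246) = -0.2824
Numerator = -((-0.2824) + 0.246 + 0.41 * 0.246^2) = 0.0116
Denominator = 105.6 * (0.246^(1/3) - 0.246/2) = 53.1783
nu = 0.0116 / 53.1783 = 2.1722e-04 mol/cm^3

2.1722e-04 mol/cm^3


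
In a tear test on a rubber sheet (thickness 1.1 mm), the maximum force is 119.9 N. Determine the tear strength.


Tear strength = force / thickness
= 119.9 / 1.1
= 109.0 N/mm

109.0 N/mm


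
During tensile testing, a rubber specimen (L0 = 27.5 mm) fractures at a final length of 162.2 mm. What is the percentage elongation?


Elongation = (Lf - L0) / L0 * 100
= (162.2 - 27.5) / 27.5 * 100
= 134.7 / 27.5 * 100
= 489.8%

489.8%


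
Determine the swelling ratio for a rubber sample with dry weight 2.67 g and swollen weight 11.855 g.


Q = W_swollen / W_dry
Q = 11.855 / 2.67
Q = 4.44

Q = 4.44


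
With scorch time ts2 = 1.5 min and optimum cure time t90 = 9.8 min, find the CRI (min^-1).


CRI = 100 / (t90 - ts2)
= 100 / (9.8 - 1.5)
= 100 / 8.3
= 12.05 min^-1

12.05 min^-1


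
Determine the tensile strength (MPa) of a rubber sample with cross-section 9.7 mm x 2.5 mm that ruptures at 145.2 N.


Area = width * thickness = 9.7 * 2.5 = 24.25 mm^2
TS = force / area = 145.2 / 24.25 = 5.99 MPa

5.99 MPa


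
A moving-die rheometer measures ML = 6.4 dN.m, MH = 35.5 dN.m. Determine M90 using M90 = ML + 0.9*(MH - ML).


M90 = ML + 0.9 * (MH - ML)
M90 = 6.4 + 0.9 * (35.5 - 6.4)
M90 = 6.4 + 0.9 * 29.1
M90 = 32.59 dN.m

32.59 dN.m


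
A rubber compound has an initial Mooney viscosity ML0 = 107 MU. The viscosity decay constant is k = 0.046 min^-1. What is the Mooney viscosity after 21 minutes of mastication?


ML = ML0 * exp(-k * t)
ML = 107 * exp(-0.046 * 21)
ML = 107 * 0.3806
ML = 40.72 MU

40.72 MU


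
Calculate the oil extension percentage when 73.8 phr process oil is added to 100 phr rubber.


Oil % = oil / (100 + oil) * 100
= 73.8 / (100 + 73.8) * 100
= 73.8 / 173.8 * 100
= 42.46%

42.46%


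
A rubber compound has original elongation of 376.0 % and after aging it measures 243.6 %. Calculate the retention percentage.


Retention = aged / original * 100
= 243.6 / 376.0 * 100
= 64.8%

64.8%


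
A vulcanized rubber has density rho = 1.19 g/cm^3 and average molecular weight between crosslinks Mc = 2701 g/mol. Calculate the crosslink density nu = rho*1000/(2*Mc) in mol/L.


nu = rho * 1000 / (2 * Mc)
nu = 1.19 * 1000 / (2 * 2701)
nu = 1190.0 / 5402
nu = 0.2203 mol/L

0.2203 mol/L


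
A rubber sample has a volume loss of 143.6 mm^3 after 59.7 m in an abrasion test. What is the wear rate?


Rate = volume_loss / distance
= 143.6 / 59.7
= 2.405 mm^3/m

2.405 mm^3/m


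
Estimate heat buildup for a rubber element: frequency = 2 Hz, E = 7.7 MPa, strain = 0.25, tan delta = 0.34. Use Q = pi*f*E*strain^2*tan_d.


Q = pi * f * E * strain^2 * tan_d
= pi * 2 * 7.7 * 0.25^2 * 0.34
= pi * 2 * 7.7 * 0.0625 * 0.34
= 1.0281

Q = 1.0281


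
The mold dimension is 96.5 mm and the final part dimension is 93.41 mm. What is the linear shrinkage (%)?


Shrinkage = (mold - part) / mold * 100
= (96.5 - 93.41) / 96.5 * 100
= 3.09 / 96.5 * 100
= 3.2%

3.2%


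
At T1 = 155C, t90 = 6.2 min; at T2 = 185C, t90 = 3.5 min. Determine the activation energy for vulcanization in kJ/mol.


T1 = 428.15 K, T2 = 458.15 K
1/T1 - 1/T2 = 1.5294e-04
ln(t1/t2) = ln(6.2/3.5) = 0.5718
Ea = 8.314 * 0.5718 / 1.5294e-04 = 31083.2319 J/mol
Ea = 31.08 kJ/mol

31.08 kJ/mol


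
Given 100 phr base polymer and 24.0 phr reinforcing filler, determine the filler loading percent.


Filler % = filler / (rubber + filler) * 100
= 24.0 / (100 + 24.0) * 100
= 24.0 / 124.0 * 100
= 19.35%

19.35%


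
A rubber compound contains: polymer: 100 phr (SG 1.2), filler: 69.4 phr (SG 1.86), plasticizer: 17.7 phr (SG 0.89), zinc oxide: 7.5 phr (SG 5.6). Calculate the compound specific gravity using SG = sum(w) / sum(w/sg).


Sum of weights = 194.6
Volume contributions:
  polymer: 100/1.2 = 83.3333
  filler: 69.4/1.86 = 37.3118
  plasticizer: 17.7/0.89 = 19.8876
  zinc oxide: 7.5/5.6 = 1.3393
Sum of volumes = 141.8721
SG = 194.6 / 141.8721 = 1.372

SG = 1.372


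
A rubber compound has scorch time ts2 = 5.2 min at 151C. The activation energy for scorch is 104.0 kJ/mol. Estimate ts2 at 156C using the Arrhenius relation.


Convert temperatures: T1 = 151 + 273.15 = 424.15 K, T2 = 156 + 273.15 = 429.15 K
ts2_new = 5.2 * exp(104000 / 8.314 * (1/429.15 - 1/424.15))
1/T2 - 1/T1 = -2.7469e-05
ts2_new = 3.69 min

3.69 min


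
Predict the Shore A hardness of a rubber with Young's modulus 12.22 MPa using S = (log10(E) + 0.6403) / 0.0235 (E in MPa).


log10(E) = 0.0235*S - 0.6403  =>  S = (log10(E) + 0.6403) / 0.0235
log10(12.22) = 1.087071
S = (1.087071 + 0.6403) / 0.0235 = 1.727371 / 0.0235
S = 73.5

Shore A = 73.5


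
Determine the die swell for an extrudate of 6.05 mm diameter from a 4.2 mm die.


Die swell ratio = D_extrudate / D_die
= 6.05 / 4.2
= 1.44

Die swell = 1.44


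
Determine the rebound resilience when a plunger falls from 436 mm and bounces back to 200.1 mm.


Resilience = h_rebound / h_drop * 100
= 200.1 / 436 * 100
= 45.9%

45.9%


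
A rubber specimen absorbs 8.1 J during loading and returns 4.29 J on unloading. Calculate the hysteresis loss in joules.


Hysteresis loss = loading - unloading
= 8.1 - 4.29
= 3.81 J

3.81 J


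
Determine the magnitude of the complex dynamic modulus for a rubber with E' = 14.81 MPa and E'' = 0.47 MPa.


|E*| = sqrt(E'^2 + E''^2)
= sqrt(14.81^2 + 0.47^2)
= sqrt(219.3361 + 0.2209)
= 14.817 MPa

14.817 MPa


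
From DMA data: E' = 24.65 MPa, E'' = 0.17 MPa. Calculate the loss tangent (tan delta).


tan delta = E'' / E'
= 0.17 / 24.65
= 0.0069

tan delta = 0.0069


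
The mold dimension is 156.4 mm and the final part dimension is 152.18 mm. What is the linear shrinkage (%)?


Shrinkage = (mold - part) / mold * 100
= (156.4 - 152.18) / 156.4 * 100
= 4.22 / 156.4 * 100
= 2.7%

2.7%


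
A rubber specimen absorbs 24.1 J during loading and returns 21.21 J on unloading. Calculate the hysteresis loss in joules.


Hysteresis loss = loading - unloading
= 24.1 - 21.21
= 2.89 J

2.89 J


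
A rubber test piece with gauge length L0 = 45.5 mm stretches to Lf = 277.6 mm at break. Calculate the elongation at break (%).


Elongation = (Lf - L0) / L0 * 100
= (277.6 - 45.5) / 45.5 * 100
= 232.1 / 45.5 * 100
= 510.1%

510.1%


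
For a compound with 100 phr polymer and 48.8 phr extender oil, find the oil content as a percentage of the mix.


Oil % = oil / (100 + oil) * 100
= 48.8 / (100 + 48.8) * 100
= 48.8 / 148.8 * 100
= 32.8%

32.8%


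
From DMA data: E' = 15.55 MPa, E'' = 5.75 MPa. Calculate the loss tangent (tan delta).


tan delta = E'' / E'
= 5.75 / 15.55
= 0.3698

tan delta = 0.3698


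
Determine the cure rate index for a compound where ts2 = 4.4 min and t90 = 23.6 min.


CRI = 100 / (t90 - ts2)
= 100 / (23.6 - 4.4)
= 100 / 19.2
= 5.21 min^-1

5.21 min^-1


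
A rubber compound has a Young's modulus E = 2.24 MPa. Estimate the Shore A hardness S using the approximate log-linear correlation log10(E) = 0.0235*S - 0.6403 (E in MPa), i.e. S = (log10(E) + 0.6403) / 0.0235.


log10(E) = 0.0235*S - 0.6403  =>  S = (log10(E) + 0.6403) / 0.0235
log10(2.24) = 0.350248
S = (0.350248 + 0.6403) / 0.0235 = 0.990548 / 0.0235
S = 42.2

Shore A = 42.2


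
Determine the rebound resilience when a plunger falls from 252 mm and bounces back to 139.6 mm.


Resilience = h_rebound / h_drop * 100
= 139.6 / 252 * 100
= 55.4%

55.4%


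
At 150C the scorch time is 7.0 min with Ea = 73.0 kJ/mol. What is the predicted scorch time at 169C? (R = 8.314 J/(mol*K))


Convert temperatures: T1 = 150 + 273.15 = 423.15 K, T2 = 169 + 273.15 = 442.15 K
ts2_new = 7.0 * exp(73000 / 8.314 * (1/442.15 - 1/423.15))
1/T2 - 1/T1 = -1.0155e-04
ts2_new = 2.87 min

2.87 min


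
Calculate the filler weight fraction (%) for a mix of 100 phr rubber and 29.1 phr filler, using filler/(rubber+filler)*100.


Filler % = filler / (rubber + filler) * 100
= 29.1 / (100 + 29.1) * 100
= 29.1 / 129.1 * 100
= 22.54%

22.54%


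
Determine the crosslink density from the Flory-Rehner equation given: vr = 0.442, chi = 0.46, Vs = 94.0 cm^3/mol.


ln(1 - vr) = ln(1 - 0.442) = -0.5834
Numerator = -((-0.5834) + 0.442 + 0.46 * 0.442^2) = 0.0515
Denominator = 94.0 * (0.442^(1/3) - 0.442/2) = 50.8297
nu = 0.0515 / 50.8297 = 0.0010 mol/cm^3

0.0010 mol/cm^3


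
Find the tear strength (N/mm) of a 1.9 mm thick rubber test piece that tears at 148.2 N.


Tear strength = force / thickness
= 148.2 / 1.9
= 78.0 N/mm

78.0 N/mm


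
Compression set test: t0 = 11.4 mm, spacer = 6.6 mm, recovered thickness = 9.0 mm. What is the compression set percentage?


CS = (t0 - recovered) / (t0 - ts) * 100
= (11.4 - 9.0) / (11.4 - 6.6) * 100
= 2.4 / 4.8 * 100
= 50.0%

50.0%


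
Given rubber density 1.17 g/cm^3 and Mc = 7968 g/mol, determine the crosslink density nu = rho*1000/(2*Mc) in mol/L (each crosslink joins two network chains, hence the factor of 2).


nu = rho * 1000 / (2 * Mc)
nu = 1.17 * 1000 / (2 * 7968)
nu = 1170.0 / 15936
nu = 0.0734 mol/L

0.0734 mol/L


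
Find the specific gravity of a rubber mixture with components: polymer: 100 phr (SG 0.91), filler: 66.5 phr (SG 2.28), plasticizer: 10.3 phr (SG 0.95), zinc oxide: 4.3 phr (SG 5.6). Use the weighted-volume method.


Sum of weights = 181.1
Volume contributions:
  polymer: 100/0.91 = 109.8901
  filler: 66.5/2.28 = 29.1667
  plasticizer: 10.3/0.95 = 10.8421
  zinc oxide: 4.3/5.6 = 0.7679
Sum of volumes = 150.6667
SG = 181.1 / 150.6667 = 1.202

SG = 1.202


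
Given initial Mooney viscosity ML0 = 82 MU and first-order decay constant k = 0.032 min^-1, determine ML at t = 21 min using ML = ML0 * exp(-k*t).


ML = ML0 * exp(-k * t)
ML = 82 * exp(-0.032 * 21)
ML = 82 * 0.5107
ML = 41.88 MU

41.88 MU


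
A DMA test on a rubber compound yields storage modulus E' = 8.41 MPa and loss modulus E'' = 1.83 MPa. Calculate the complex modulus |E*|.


|E*| = sqrt(E'^2 + E''^2)
= sqrt(8.41^2 + 1.83^2)
= sqrt(70.7281 + 3.3489)
= 8.607 MPa

8.607 MPa


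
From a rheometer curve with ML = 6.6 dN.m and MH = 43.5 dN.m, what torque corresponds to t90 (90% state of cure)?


M90 = ML + 0.9 * (MH - ML)
M90 = 6.6 + 0.9 * (43.5 - 6.6)
M90 = 6.6 + 0.9 * 36.9
M90 = 39.81 dN.m

39.81 dN.m


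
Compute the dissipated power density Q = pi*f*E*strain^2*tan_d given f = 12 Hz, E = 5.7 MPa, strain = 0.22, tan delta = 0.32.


Q = pi * f * E * strain^2 * tan_d
= pi * 12 * 5.7 * 0.22^2 * 0.32
= pi * 12 * 5.7 * 0.0484 * 0.32
= 3.3281

Q = 3.3281


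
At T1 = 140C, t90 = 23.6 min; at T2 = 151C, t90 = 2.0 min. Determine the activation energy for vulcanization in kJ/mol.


T1 = 413.15 K, T2 = 424.15 K
1/T1 - 1/T2 = 6.2772e-05
ln(t1/t2) = ln(23.6/2.0) = 2.4681
Ea = 8.314 * 2.4681 / 6.2772e-05 = 326894.2135 J/mol
Ea = 326.89 kJ/mol

326.89 kJ/mol


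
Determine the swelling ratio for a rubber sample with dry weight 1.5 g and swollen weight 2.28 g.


Q = W_swollen / W_dry
Q = 2.28 / 1.5
Q = 1.52

Q = 1.52


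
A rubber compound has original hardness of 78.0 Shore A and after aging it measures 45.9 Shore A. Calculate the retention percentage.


Retention = aged / original * 100
= 45.9 / 78.0 * 100
= 58.8%

58.8%


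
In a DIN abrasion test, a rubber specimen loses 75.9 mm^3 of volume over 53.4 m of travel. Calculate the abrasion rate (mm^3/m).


Rate = volume_loss / distance
= 75.9 / 53.4
= 1.421 mm^3/m

1.421 mm^3/m


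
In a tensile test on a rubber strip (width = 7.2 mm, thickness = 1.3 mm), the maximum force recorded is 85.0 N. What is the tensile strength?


Area = width * thickness = 7.2 * 1.3 = 9.36 mm^2
TS = force / area = 85.0 / 9.36 = 9.08 MPa

9.08 MPa


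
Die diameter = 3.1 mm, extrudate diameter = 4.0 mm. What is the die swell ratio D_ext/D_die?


Die swell ratio = D_extrudate / D_die
= 4.0 / 3.1
= 1.29

Die swell = 1.29


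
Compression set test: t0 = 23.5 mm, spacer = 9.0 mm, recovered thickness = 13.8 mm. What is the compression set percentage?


CS = (t0 - recovered) / (t0 - ts) * 100
= (23.5 - 13.8) / (23.5 - 9.0) * 100
= 9.7 / 14.5 * 100
= 66.9%

66.9%


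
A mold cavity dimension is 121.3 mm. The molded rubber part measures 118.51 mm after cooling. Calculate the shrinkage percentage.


Shrinkage = (mold - part) / mold * 100
= (121.3 - 118.51) / 121.3 * 100
= 2.79 / 121.3 * 100
= 2.3%

2.3%


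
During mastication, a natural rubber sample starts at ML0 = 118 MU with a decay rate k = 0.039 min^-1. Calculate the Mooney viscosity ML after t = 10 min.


ML = ML0 * exp(-k * t)
ML = 118 * exp(-0.039 * 10)
ML = 118 * 0.6771
ML = 79.89 MU

79.89 MU


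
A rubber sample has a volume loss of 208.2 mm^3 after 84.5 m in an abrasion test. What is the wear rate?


Rate = volume_loss / distance
= 208.2 / 84.5
= 2.464 mm^3/m

2.464 mm^3/m


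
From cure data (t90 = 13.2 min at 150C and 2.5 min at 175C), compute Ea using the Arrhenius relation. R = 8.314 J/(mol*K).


T1 = 423.15 K, T2 = 448.15 K
1/T1 - 1/T2 = 1.3183e-04
ln(t1/t2) = ln(13.2/2.5) = 1.6639
Ea = 8.314 * 1.6639 / 1.3183e-04 = 104935.3441 J/mol
Ea = 104.94 kJ/mol

104.94 kJ/mol


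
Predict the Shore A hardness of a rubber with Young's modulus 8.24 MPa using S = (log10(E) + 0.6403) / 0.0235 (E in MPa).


log10(E) = 0.0235*S - 0.6403  =>  S = (log10(E) + 0.6403) / 0.0235
log10(8.24) = 0.915927
S = (0.915927 + 0.6403) / 0.0235 = 1.556227 / 0.0235
S = 66.2

Shore A = 66.2


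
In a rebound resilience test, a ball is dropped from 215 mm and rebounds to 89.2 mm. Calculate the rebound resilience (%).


Resilience = h_rebound / h_drop * 100
= 89.2 / 215 * 100
= 41.5%

41.5%


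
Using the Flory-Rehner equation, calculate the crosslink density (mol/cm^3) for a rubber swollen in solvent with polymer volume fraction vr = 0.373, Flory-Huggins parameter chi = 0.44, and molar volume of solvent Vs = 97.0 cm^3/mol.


ln(1 - vr) = ln(1 - 0.373) = -0.4668
Numerator = -((-0.4668) + 0.373 + 0.44 * 0.373^2) = 0.0326
Denominator = 97.0 * (0.373^(1/3) - 0.373/2) = 51.7340
nu = 0.0326 / 51.7340 = 6.2999e-04 mol/cm^3

6.2999e-04 mol/cm^3


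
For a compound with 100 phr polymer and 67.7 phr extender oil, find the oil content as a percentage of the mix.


Oil % = oil / (100 + oil) * 100
= 67.7 / (100 + 67.7) * 100
= 67.7 / 167.7 * 100
= 40.37%

40.37%


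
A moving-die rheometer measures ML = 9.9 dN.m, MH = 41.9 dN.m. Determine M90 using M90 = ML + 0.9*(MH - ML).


M90 = ML + 0.9 * (MH - ML)
M90 = 9.9 + 0.9 * (41.9 - 9.9)
M90 = 9.9 + 0.9 * 32.0
M90 = 38.7 dN.m

38.7 dN.m


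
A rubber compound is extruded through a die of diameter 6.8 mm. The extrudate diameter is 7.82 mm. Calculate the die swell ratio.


Die swell ratio = D_extrudate / D_die
= 7.82 / 6.8
= 1.15

Die swell = 1.15


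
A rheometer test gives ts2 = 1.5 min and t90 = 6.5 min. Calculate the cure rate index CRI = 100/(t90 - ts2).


CRI = 100 / (t90 - ts2)
= 100 / (6.5 - 1.5)
= 100 / 5.0
= 20.0 min^-1

20.0 min^-1


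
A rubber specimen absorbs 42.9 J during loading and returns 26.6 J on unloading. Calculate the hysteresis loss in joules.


Hysteresis loss = loading - unloading
= 42.9 - 26.6
= 16.3 J

16.3 J


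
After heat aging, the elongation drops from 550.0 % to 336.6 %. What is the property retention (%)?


Retention = aged / original * 100
= 336.6 / 550.0 * 100
= 61.2%

61.2%


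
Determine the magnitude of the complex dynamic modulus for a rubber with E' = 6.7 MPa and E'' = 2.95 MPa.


|E*| = sqrt(E'^2 + E''^2)
= sqrt(6.7^2 + 2.95^2)
= sqrt(44.8900 + 8.7025)
= 7.321 MPa

7.321 MPa


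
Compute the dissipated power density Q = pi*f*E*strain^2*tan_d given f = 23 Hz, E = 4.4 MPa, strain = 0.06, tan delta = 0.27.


Q = pi * f * E * strain^2 * tan_d
= pi * 23 * 4.4 * 0.06^2 * 0.27
= pi * 23 * 4.4 * 0.0036 * 0.27
= 0.3090

Q = 0.3090


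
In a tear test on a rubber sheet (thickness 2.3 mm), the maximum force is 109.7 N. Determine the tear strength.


Tear strength = force / thickness
= 109.7 / 2.3
= 47.7 N/mm

47.7 N/mm


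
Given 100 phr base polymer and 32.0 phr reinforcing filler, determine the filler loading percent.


Filler % = filler / (rubber + filler) * 100
= 32.0 / (100 + 32.0) * 100
= 32.0 / 132.0 * 100
= 24.24%

24.24%


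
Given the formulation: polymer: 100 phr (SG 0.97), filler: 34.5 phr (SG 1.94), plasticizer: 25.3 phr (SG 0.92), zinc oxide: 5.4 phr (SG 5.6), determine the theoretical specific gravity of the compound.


Sum of weights = 165.2
Volume contributions:
  polymer: 100/0.97 = 103.0928
  filler: 34.5/1.94 = 17.7835
  plasticizer: 25.3/0.92 = 27.5000
  zinc oxide: 5.4/5.6 = 0.9643
Sum of volumes = 149.3406
SG = 165.2 / 149.3406 = 1.106

SG = 1.106


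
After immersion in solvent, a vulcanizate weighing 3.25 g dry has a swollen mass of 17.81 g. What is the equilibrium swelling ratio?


Q = W_swollen / W_dry
Q = 17.81 / 3.25
Q = 5.48

Q = 5.48


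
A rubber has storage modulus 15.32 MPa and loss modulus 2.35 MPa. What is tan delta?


tan delta = E'' / E'
= 2.35 / 15.32
= 0.1534

tan delta = 0.1534


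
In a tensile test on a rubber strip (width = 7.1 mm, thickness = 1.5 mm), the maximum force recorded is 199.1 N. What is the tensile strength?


Area = width * thickness = 7.1 * 1.5 = 10.65 mm^2
TS = force / area = 199.1 / 10.65 = 18.69 MPa

18.69 MPa


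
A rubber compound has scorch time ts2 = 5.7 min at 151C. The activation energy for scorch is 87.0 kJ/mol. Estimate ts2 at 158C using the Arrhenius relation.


Convert temperatures: T1 = 151 + 273.15 = 424.15 K, T2 = 158 + 273.15 = 431.15 K
ts2_new = 5.7 * exp(87000 / 8.314 * (1/431.15 - 1/424.15))
1/T2 - 1/T1 = -3.8278e-05
ts2_new = 3.82 min

3.82 min


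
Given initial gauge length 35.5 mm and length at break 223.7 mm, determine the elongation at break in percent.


Elongation = (Lf - L0) / L0 * 100
= (223.7 - 35.5) / 35.5 * 100
= 188.2 / 35.5 * 100
= 530.1%

530.1%


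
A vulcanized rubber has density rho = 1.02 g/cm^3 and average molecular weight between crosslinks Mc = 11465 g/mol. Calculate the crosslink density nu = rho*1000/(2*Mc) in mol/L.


nu = rho * 1000 / (2 * Mc)
nu = 1.02 * 1000 / (2 * 11465)
nu = 1020.0 / 22930
nu = 0.0445 mol/L

0.0445 mol/L


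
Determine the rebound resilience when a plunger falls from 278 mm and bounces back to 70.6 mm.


Resilience = h_rebound / h_drop * 100
= 70.6 / 278 * 100
= 25.4%

25.4%


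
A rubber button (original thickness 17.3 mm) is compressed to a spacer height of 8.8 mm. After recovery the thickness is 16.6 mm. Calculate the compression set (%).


CS = (t0 - recovered) / (t0 - ts) * 100
= (17.3 - 16.6) / (17.3 - 8.8) * 100
= 0.7 / 8.5 * 100
= 8.2%

8.2%
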